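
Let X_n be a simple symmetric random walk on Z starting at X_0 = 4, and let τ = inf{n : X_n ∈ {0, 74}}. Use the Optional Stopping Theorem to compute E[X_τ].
E[X_τ] = 4

X_n is a martingale and τ is a bounded-mean stopping time (indeed τ is finite a.s. with bounded expectation since the walk is in a bounded region). By the OST, E[X_τ] = E[X_0] = 4. Equivalently: E[X_τ] = 74 · P(hit 74 first) + 0 · P(hit 0 first) = 74 · (4/74) = 4.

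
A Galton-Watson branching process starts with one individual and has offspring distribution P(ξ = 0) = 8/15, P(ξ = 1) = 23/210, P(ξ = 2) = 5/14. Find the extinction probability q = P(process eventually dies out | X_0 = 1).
q = 1

Mean offspring μ = 0·8/15 + 1·23/210 + 2·5/14 = 173/210 ≤ 1. For μ ≤ 1 with offspring not concentrated at 1, the Galton-Watson process goes extinct almost surely, so q = 1.
(Algebraic check: The pgf is f(s) = 8/15 + 23/210·s + 5/14·s². The extinction probability q is the smallest fixed point of f in [0, 1]. Setting s = f(s):
  5/14·s² + (23/210 − 1)·s + 8/15 = 0
  5/14·s² − (8/15 + 5/14)·s + 8/15 = 0
which factors as (s − 1)·(5/14·s − 8/15) = 0, giving roots s = 1 and s = (8/15)/(5/14) = 112/75. Since 112/75 ≥ 1, the smallest root in [0, 1] is s = 1.)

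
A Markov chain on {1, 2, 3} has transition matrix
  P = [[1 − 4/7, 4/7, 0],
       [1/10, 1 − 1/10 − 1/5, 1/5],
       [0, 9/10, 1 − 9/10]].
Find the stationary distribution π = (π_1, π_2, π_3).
π = (63/503, 360/503, 80/503)

This is a birth-death chain on three states, which satisfies detailed balance: π_1 · P_{12} = π_2 · P_{21} and π_2 · P_{23} = π_3 · P_{32}.
From π_1 · 4/7 = π_2 · 1/10: π_2/π_1 = (4/7)/(1/10) = 40/7.
From π_2 · 1/5 = π_3 · 9/10: π_3/π_2 = (1/5)/(9/10) = 2/9.
Take π_1 proportional to 1; then unnormalized π = (1, 40/7, 80/63). Normalize by dividing by the sum 503/63:
  π = (63/503, 360/503, 80/503).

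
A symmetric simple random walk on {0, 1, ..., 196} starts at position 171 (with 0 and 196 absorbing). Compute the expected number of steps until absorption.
E[τ | X_0 = 171] = 4275

Let v_k = E[τ | X_0 = k]. Boundary: v_0 = v_196 = 0. Recurrence: v_k = 1 + (v_{k-1} + v_{k+1})/2 for 1 ≤ k ≤ 195. The particular solution to v_k − (v_{k-1} + v_{k+1})/2 = 1 is v_k = −k^2. Adding homogeneous solution A + B k and matching boundaries gives v_k = k (196 − k). Substituting k = 171: v_171 = 171 · 25 = 4275.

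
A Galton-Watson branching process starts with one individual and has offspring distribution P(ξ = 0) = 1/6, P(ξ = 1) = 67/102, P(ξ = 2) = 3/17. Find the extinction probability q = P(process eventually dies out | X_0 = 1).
q = 17/18

The pgf is f(s) = 1/6 + 67/102·s + 3/17·s². The extinction probability q is the smallest fixed point of f in [0, 1]. Setting s = f(s):
  3/17·s² + (67/102 − 1)·s + 1/6 = 0
  3/17·s² − (1/6 + 3/17)·s + 1/6 = 0
which factors as (s − 1)·(3/17·s − 1/6) = 0, giving roots s = 1 and s = (1/6)/(3/17) = 17/18.
Mean offspring μ = 67/102 + 2·3/17 = 103/102 > 1 (supercritical), so q < 1. The extinction probability is the smaller root: q = (1/6)/(3/17) = 17/18.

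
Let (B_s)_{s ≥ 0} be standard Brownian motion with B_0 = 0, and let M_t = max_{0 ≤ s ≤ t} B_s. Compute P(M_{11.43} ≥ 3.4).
P(M_{11.43} ≥ 3.4) = 2·P(B_{11.43} ≥ 3.4) = 2(1 − Φ(3.4/√11.43)) ≈ 0.3146

By the reflection principle for Brownian motion, P(M_t ≥ a) = 2 · P(B_t ≥ a) for a ≥ 0. Since B_t ~ N(0, t), P(B_t ≥ 3.4) = 1 − Φ(3.4/√t) = 1 − Φ(3.4/√11.43) = 1 − Φ(1.0057). So
  P(M_{11.43} ≥ 3.4) = 2(1 − Φ(1.0057)) ≈ 0.3146.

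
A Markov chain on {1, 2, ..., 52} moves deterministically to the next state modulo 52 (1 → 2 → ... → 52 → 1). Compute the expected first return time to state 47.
E[T_47 | X_0 = 47] = 52

The chain cycles deterministically, so starting at state 47 it returns in exactly 52 steps. Equivalently, the stationary distribution is uniform π_j = 1/52 for every state j, so by Kac's formula E[T_47] = 1/π_47 = 52.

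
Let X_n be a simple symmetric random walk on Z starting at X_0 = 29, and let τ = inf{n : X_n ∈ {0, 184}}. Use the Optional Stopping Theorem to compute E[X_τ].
E[X_τ] = 29

X_n is a martingale and τ is a bounded-mean stopping time (indeed τ is finite a.s. with bounded expectation since the walk is in a bounded region). By the OST, E[X_τ] = E[X_0] = 29. Equivalently: E[X_τ] = 184 · P(hit 184 first) + 0 · P(hit 0 first) = 184 · (29/184) = 29.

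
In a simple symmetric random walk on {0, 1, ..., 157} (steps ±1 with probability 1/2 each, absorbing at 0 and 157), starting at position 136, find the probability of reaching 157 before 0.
P(hit 157 before 0) = 136/157

Let u_k = P(hit 157 before 0 | start at k). Then u_0 = 0, u_157 = 1, and u_k = u_{k-1}/2 + u_{k+1}/2 for 1 ≤ k ≤ 156. This harmonic recurrence is solved by u_k = k/157, giving u_136 = 136/157.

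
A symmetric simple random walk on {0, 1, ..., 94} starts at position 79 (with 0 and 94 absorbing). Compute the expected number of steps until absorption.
E[τ | X_0 = 79] = 1185

Let v_k = E[τ | X_0 = k]. Boundary: v_0 = v_94 = 0. Recurrence: v_k = 1 + (v_{k-1} + v_{k+1})/2 for 1 ≤ k ≤ 93. The particular solution to v_k − (v_{k-1} + v_{k+1})/2 = 1 is v_k = −k^2. Adding homogeneous solution A + B k and matching boundaries gives v_k = k (94 − k). Substituting k = 79: v_79 = 79 · 15 = 1185.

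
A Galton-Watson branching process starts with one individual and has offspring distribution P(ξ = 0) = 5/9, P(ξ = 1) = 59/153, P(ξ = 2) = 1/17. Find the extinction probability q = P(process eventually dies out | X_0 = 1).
q = 1

Mean offspring μ = 0·5/9 + 1·59/153 + 2·1/17 = 77/153 ≤ 1. For μ ≤ 1 with offspring not concentrated at 1, the Galton-Watson process goes extinct almost surely, so q = 1.
(Algebraic check: The pgf is f(s) = 5/9 + 59/153·s + 1/17·s². The extinction probability q is the smallest fixed point of f in [0, 1]. Setting s = f(s):
  1/17·s² + (59/153 − 1)·s + 5/9 = 0
  1/17·s² − (5/9 + 1/17)·s + 5/9 = 0
which factors as (s − 1)·(1/17·s − 5/9) = 0, giving roots s = 1 and s = (5/9)/(1/17) = 85/9. Since 85/9 ≥ 1, the smallest root in [0, 1] is s = 1.)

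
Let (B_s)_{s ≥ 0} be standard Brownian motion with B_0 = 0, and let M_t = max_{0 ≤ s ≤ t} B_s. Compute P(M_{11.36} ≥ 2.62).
P(M_{11.36} ≥ 2.62) = 2·P(B_{11.36} ≥ 2.62) = 2(1 − Φ(2.62/√11.36)) ≈ 0.4370

By the reflection principle for Brownian motion, P(M_t ≥ a) = 2 · P(B_t ≥ a) for a ≥ 0. Since B_t ~ N(0, t), P(B_t ≥ 2.62) = 1 − Φ(2.62/√t) = 1 − Φ(2.62/√11.36) = 1 − Φ(0.7773). So
  P(M_{11.36} ≥ 2.62) = 2(1 − Φ(0.7773)) ≈ 0.4370.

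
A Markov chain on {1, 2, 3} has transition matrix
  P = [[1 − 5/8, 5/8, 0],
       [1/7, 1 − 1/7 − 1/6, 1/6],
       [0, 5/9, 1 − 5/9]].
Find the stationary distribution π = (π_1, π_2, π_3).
π = (16/107, 70/107, 21/107)

This is a birth-death chain on three states, which satisfies detailed balance: π_1 · P_{12} = π_2 · P_{21} and π_2 · P_{23} = π_3 · P_{32}.
From π_1 · 5/8 = π_2 · 1/7: π_2/π_1 = (5/8)/(1/7) = 35/8.
From π_2 · 1/6 = π_3 · 5/9: π_3/π_2 = (1/6)/(5/9) = 3/10.
Take π_1 proportional to 1; then unnormalized π = (1, 35/8, 21/16). Normalize by dividing by the sum 107/16:
  π = (16/107, 70/107, 21/107).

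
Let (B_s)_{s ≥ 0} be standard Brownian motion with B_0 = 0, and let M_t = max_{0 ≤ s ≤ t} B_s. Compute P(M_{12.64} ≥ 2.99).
P(M_{12.64} ≥ 2.99) = 2·P(B_{12.64} ≥ 2.99) = 2(1 − Φ(2.99/√12.64)) ≈ 0.4003

By the reflection principle for Brownian motion, P(M_t ≥ a) = 2 · P(B_t ≥ a) for a ≥ 0. Since B_t ~ N(0, t), P(B_t ≥ 2.99) = 1 − Φ(2.99/√t) = 1 − Φ(2.99/√12.64) = 1 − Φ(0.8410). So
  P(M_{12.64} ≥ 2.99) = 2(1 − Φ(0.8410)) ≈ 0.4003.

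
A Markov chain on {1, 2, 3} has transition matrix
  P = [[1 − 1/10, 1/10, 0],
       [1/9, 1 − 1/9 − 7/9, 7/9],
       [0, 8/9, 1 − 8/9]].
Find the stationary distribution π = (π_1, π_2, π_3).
π = (16/43, 72/215, 63/215)

This is a birth-death chain on three states, which satisfies detailed balance: π_1 · P_{12} = π_2 · P_{21} and π_2 · P_{23} = π_3 · P_{32}.
From π_1 · 1/10 = π_2 · 1/9: π_2/π_1 = (1/10)/(1/9) = 9/10.
From π_2 · 7/9 = π_3 · 8/9: π_3/π_2 = (7/9)/(8/9) = 7/8.
Take π_1 proportional to 1; then unnormalized π = (1, 9/10, 63/80). Normalize by dividing by the sum 43/16:
  π = (16/43, 72/215, 63/215).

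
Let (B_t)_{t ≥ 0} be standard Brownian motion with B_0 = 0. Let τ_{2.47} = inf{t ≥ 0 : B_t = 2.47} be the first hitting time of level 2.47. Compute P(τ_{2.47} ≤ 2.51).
P(τ_{2.47} ≤ 2.51) = 2(1 − Φ(2.47/√2.51)) = 2(1 − Φ(1.5591)) ≈ 0.1190

By the reflection principle for standard BM, P(τ_b ≤ t) = 2 · P(B_t ≥ b). Since B_t ~ N(0, t), P(B_t ≥ 2.47) = 1 − Φ(2.47/√t) = 1 − Φ(2.47/√2.51) = 1 − Φ(1.5591) ≈ 0.05949. Doubling: P(τ_{2.47} ≤ 2.51) ≈ 2 · 0.05949 = 0.11898 ≈ 0.1190.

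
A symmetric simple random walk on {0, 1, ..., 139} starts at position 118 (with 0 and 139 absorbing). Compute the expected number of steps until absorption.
E[τ | X_0 = 118] = 2478

Let v_k = E[τ | X_0 = k]. Boundary: v_0 = v_139 = 0. Recurrence: v_k = 1 + (v_{k-1} + v_{k+1})/2 for 1 ≤ k ≤ 138. The particular solution to v_k − (v_{k-1} + v_{k+1})/2 = 1 is v_k = −k^2. Adding homogeneous solution A + B k and matching boundaries gives v_k = k (139 − k). Substituting k = 118: v_118 = 118 · 21 = 2478.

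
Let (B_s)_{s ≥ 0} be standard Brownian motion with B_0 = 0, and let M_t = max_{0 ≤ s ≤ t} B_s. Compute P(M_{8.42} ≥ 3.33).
P(M_{8.42} ≥ 3.33) = 2·P(B_{8.42} ≥ 3.33) = 2(1 − Φ(3.33/√8.42)) ≈ 0.2511

By the reflection principle for Brownian motion, P(M_t ≥ a) = 2 · P(B_t ≥ a) for a ≥ 0. Since B_t ~ N(0, t), P(B_t ≥ 3.33) = 1 − Φ(3.33/√t) = 1 − Φ(3.33/√8.42) = 1 − Φ(1.1476). So
  P(M_{8.42} ≥ 3.33) = 2(1 − Φ(1.1476)) ≈ 0.2511.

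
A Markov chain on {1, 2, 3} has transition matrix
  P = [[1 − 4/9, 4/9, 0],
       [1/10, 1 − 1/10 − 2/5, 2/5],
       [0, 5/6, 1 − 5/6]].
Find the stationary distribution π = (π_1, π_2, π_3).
π = (45/341, 200/341, 96/341)

This is a birth-death chain on three states, which satisfies detailed balance: π_1 · P_{12} = π_2 · P_{21} and π_2 · P_{23} = π_3 · P_{32}.
From π_1 · 4/9 = π_2 · 1/10: π_2/π_1 = (4/9)/(1/10) = 40/9.
From π_2 · 2/5 = π_3 · 5/6: π_3/π_2 = (2/5)/(5/6) = 12/25.
Take π_1 proportional to 1; then unnormalized π = (1, 40/9, 32/15). Normalize by dividing by the sum 341/45:
  π = (45/341, 200/341, 96/341).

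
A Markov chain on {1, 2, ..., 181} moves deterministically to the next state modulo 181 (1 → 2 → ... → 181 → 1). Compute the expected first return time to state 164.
E[T_164 | X_0 = 164] = 181

The chain cycles deterministically, so starting at state 164 it returns in exactly 181 steps. Equivalently, the stationary distribution is uniform π_j = 1/181 for every state j, so by Kac's formula E[T_164] = 1/π_164 = 181.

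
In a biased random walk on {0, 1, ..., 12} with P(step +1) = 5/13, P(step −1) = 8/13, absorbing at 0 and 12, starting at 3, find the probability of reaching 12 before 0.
P(hit 12 before 0) = (1 − (8/5)^3) / (1 − (8/5)^12) = 1953125/176938853

Let u_k denote P(reach 12 before 0 | start at k). Boundary: u_0 = 0, u_12 = 1. Recurrence: u_k = 5/13·u_{k+1} + 8/13·u_{k-1} for 1 ≤ k ≤ 11. Try u_k = A + B·r^k with r = q/p = (8/13)/(5/13) = 8/5. Substitution satisfies the recurrence; boundary conditions give:
  u_k = (1 − r^k) / (1 − r^N) = (1 − (8/5)^3) / (1 − (8/5)^12) = 1953125/176938853.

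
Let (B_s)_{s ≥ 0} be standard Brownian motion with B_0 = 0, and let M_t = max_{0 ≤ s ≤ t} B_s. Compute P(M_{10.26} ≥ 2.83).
P(M_{10.26} ≥ 2.83) = 2·P(B_{10.26} ≥ 2.83) = 2(1 − Φ(2.83/√10.26)) ≈ 0.3770

By the reflection principle for Brownian motion, P(M_t ≥ a) = 2 · P(B_t ≥ a) for a ≥ 0. Since B_t ~ N(0, t), P(B_t ≥ 2.83) = 1 − Φ(2.83/√t) = 1 − Φ(2.83/√10.26) = 1 − Φ(0.8835). So
  P(M_{10.26} ≥ 2.83) = 2(1 − Φ(0.8835)) ≈ 0.3770.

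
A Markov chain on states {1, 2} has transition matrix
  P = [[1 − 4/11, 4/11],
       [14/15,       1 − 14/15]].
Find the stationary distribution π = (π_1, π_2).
π_1 = 77/107, π_2 = 30/107

Solve πP = π with π_1 + π_2 = 1. From πP = π: π_1 · (1 − 4/11) + π_2 · 14/15 = π_1 ⇒ π_2 · 14/15 = π_1 · 4/11 ⇒ π_2/π_1 = (4/11)/(14/15) = 30/77. Together with π_1 + π_2 = 1:
  π_1 = (14/15)/(4/11 + 14/15) = (14/15)/(214/165) = 77/107,
  π_2 = (4/11)/(4/11 + 14/15) = (4/11)/(214/165) = 30/107.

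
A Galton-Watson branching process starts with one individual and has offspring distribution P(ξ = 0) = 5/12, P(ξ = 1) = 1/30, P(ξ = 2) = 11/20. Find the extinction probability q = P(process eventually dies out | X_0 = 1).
q = 25/33

The pgf is f(s) = 5/12 + 1/30·s + 11/20·s². The extinction probability q is the smallest fixed point of f in [0, 1]. Setting s = f(s):
  11/20·s² + (1/30 − 1)·s + 5/12 = 0
  11/20·s² − (5/12 + 11/20)·s + 5/12 = 0
which factors as (s − 1)·(11/20·s − 5/12) = 0, giving roots s = 1 and s = (5/12)/(11/20) = 25/33.
Mean offspring μ = 1/30 + 2·11/20 = 17/15 > 1 (supercritical), so q < 1. The extinction probability is the smaller root: q = (5/12)/(11/20) = 25/33.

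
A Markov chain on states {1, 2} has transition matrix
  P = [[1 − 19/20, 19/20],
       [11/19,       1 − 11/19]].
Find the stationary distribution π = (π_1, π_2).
π_1 = 220/581, π_2 = 361/581

Solve πP = π with π_1 + π_2 = 1. From πP = π: π_1 · (1 − 19/20) + π_2 · 11/19 = π_1 ⇒ π_2 · 11/19 = π_1 · 19/20 ⇒ π_2/π_1 = (19/20)/(11/19) = 361/220. Together with π_1 + π_2 = 1:
  π_1 = (11/19)/(19/20 + 11/19) = (11/19)/(581/380) = 220/581,
  π_2 = (19/20)/(19/20 + 11/19) = (19/20)/(581/380) = 361/581.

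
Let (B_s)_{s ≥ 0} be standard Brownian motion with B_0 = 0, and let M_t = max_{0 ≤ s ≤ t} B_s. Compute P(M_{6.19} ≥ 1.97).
P(M_{6.19} ≥ 1.97) = 2·P(B_{6.19} ≥ 1.97) = 2(1 − Φ(1.97/√6.19)) ≈ 0.4285

By the reflection principle for Brownian motion, P(M_t ≥ a) = 2 · P(B_t ≥ a) for a ≥ 0. Since B_t ~ N(0, t), P(B_t ≥ 1.97) = 1 − Φ(1.97/√t) = 1 − Φ(1.97/√6.19) = 1 − Φ(0.7918). So
  P(M_{6.19} ≥ 1.97) = 2(1 − Φ(0.7918)) ≈ 0.4285.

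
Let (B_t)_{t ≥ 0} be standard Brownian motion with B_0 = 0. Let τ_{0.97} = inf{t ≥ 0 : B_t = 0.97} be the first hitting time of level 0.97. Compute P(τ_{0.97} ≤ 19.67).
P(τ_{0.97} ≤ 19.67) = 2(1 − Φ(0.97/√19.67)) = 2(1 − Φ(0.2187)) ≈ 0.8269

By the reflection principle for standard BM, P(τ_b ≤ t) = 2 · P(B_t ≥ b). Since B_t ~ N(0, t), P(B_t ≥ 0.97) = 1 − Φ(0.97/√t) = 1 − Φ(0.97/√19.67) = 1 − Φ(0.2187) ≈ 0.41344. Doubling: P(τ_{0.97} ≤ 19.67) ≈ 2 · 0.41344 = 0.82688 ≈ 0.8269.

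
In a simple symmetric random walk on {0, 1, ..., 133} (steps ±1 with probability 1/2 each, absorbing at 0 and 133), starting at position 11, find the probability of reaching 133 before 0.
P(hit 133 before 0) = 11/133

Let u_k = P(hit 133 before 0 | start at k). Then u_0 = 0, u_133 = 1, and u_k = u_{k-1}/2 + u_{k+1}/2 for 1 ≤ k ≤ 132. This harmonic recurrence is solved by u_k = k/133, giving u_11 = 11/133.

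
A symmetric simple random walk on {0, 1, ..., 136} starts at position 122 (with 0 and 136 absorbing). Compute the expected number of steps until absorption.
E[τ | X_0 = 122] = 1708

Let v_k = E[τ | X_0 = k]. Boundary: v_0 = v_136 = 0. Recurrence: v_k = 1 + (v_{k-1} + v_{k+1})/2 for 1 ≤ k ≤ 135. The particular solution to v_k − (v_{k-1} + v_{k+1})/2 = 1 is v_k = −k^2. Adding homogeneous solution A + B k and matching boundaries gives v_k = k (136 − k). Substituting k = 122: v_122 = 122 · 14 = 1708.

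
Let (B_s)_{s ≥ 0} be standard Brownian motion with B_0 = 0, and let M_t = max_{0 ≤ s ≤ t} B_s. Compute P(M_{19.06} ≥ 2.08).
P(M_{19.06} ≥ 2.08) = 2·P(B_{19.06} ≥ 2.08) = 2(1 − Φ(2.08/√19.06)) ≈ 0.6338

By the reflection principle for Brownian motion, P(M_t ≥ a) = 2 · P(B_t ≥ a) for a ≥ 0. Since B_t ~ N(0, t), P(B_t ≥ 2.08) = 1 − Φ(2.08/√t) = 1 − Φ(2.08/√19.06) = 1 − Φ(0.4764). So
  P(M_{19.06} ≥ 2.08) = 2(1 − Φ(0.4764)) ≈ 0.6338.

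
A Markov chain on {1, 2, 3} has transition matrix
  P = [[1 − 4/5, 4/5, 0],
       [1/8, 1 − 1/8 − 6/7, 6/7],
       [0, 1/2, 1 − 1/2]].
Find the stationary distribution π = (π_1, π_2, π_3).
π = (35/643, 224/643, 384/643)

This is a birth-death chain on three states, which satisfies detailed balance: π_1 · P_{12} = π_2 · P_{21} and π_2 · P_{23} = π_3 · P_{32}.
From π_1 · 4/5 = π_2 · 1/8: π_2/π_1 = (4/5)/(1/8) = 32/5.
From π_2 · 6/7 = π_3 · 1/2: π_3/π_2 = (6/7)/(1/2) = 12/7.
Take π_1 proportional to 1; then unnormalized π = (1, 32/5, 384/35). Normalize by dividing by the sum 643/35:
  π = (35/643, 224/643, 384/643).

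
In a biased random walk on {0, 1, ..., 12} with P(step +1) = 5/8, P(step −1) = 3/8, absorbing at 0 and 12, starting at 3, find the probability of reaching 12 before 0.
P(hit 12 before 0) = (1 − (3/5)^3) / (1 − (3/5)^12) = 1953125/2485808

Let u_k denote P(reach 12 before 0 | start at k). Boundary: u_0 = 0, u_12 = 1. Recurrence: u_k = 5/8·u_{k+1} + 3/8·u_{k-1} for 1 ≤ k ≤ 11. Try u_k = A + B·r^k with r = q/p = (3/8)/(5/8) = 3/5. Substitution satisfies the recurrence; boundary conditions give:
  u_k = (1 − r^k) / (1 − r^N) = (1 − (3/5)^3) / (1 − (3/5)^12) = 1953125/2485808.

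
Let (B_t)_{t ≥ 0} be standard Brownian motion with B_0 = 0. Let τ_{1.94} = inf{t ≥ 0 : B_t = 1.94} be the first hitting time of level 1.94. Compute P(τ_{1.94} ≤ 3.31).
P(τ_{1.94} ≤ 3.31) = 2(1 − Φ(1.94/√3.31)) = 2(1 − Φ(1.0663)) ≈ 0.2863

By the reflection principle for standard BM, P(τ_b ≤ t) = 2 · P(B_t ≥ b). Since B_t ~ N(0, t), P(B_t ≥ 1.94) = 1 − Φ(1.94/√t) = 1 − Φ(1.94/√3.31) = 1 − Φ(1.0663) ≈ 0.14314. Doubling: P(τ_{1.94} ≤ 3.31) ≈ 2 · 0.14314 = 0.28628 ≈ 0.2863.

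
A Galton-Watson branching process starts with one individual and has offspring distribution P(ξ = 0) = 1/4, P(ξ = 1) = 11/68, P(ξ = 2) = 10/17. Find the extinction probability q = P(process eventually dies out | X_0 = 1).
q = 17/40

The pgf is f(s) = 1/4 + 11/68·s + 10/17·s². The extinction probability q is the smallest fixed point of f in [0, 1]. Setting s = f(s):
  10/17·s² + (11/68 − 1)·s + 1/4 = 0
  10/17·s² − (1/4 + 10/17)·s + 1/4 = 0
which factors as (s − 1)·(10/17·s − 1/4) = 0, giving roots s = 1 and s = (1/4)/(10/17) = 17/40.
Mean offspring μ = 11/68 + 2·10/17 = 91/68 > 1 (supercritical), so q < 1. The extinction probability is the smaller root: q = (1/4)/(10/17) = 17/40.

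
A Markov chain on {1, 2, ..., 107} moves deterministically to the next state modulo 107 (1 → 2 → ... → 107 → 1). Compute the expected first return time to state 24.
E[T_24 | X_0 = 24] = 107

The chain cycles deterministically, so starting at state 24 it returns in exactly 107 steps. Equivalently, the stationary distribution is uniform π_j = 1/107 for every state j, so by Kac's formula E[T_24] = 1/π_24 = 107.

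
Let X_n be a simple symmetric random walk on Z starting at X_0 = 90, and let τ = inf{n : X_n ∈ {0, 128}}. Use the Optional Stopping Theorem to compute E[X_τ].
E[X_τ] = 90

X_n is a martingale and τ is a bounded-mean stopping time (indeed τ is finite a.s. with bounded expectation since the walk is in a bounded region). By the OST, E[X_τ] = E[X_0] = 90. Equivalently: E[X_τ] = 128 · P(hit 128 first) + 0 · P(hit 0 first) = 128 · (90/128) = 90.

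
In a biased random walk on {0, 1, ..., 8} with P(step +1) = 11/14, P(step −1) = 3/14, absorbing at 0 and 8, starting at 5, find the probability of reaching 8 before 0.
P(hit 8 before 0) = (1 − (3/11)^5) / (1 − (3/11)^8) = 26754431/26794040

Let u_k denote P(reach 8 before 0 | start at k). Boundary: u_0 = 0, u_8 = 1. Recurrence: u_k = 11/14·u_{k+1} + 3/14·u_{k-1} for 1 ≤ k ≤ 7. Try u_k = A + B·r^k with r = q/p = (3/14)/(11/14) = 3/11. Substitution satisfies the recurrence; boundary conditions give:
  u_k = (1 − r^k) / (1 − r^N) = (1 − (3/11)^5) / (1 − (3/11)^8) = 26754431/26794040.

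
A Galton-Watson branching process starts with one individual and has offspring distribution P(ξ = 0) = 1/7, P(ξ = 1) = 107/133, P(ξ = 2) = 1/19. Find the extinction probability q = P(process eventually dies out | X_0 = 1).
q = 1

Mean offspring μ = 0·1/7 + 1·107/133 + 2·1/19 = 121/133 ≤ 1. For μ ≤ 1 with offspring not concentrated at 1, the Galton-Watson process goes extinct almost surely, so q = 1.
(Algebraic check: The pgf is f(s) = 1/7 + 107/133·s + 1/19·s². The extinction probability q is the smallest fixed point of f in [0, 1]. Setting s = f(s):
  1/19·s² + (107/133 − 1)·s + 1/7 = 0
  1/19·s² − (1/7 + 1/19)·s + 1/7 = 0
which factors as (s − 1)·(1/19·s − 1/7) = 0, giving roots s = 1 and s = (1/7)/(1/19) = 19/7. Since 19/7 ≥ 1, the smallest root in [0, 1] is s = 1.)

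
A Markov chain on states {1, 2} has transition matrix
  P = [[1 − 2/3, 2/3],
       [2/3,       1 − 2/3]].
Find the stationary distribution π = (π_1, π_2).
π_1 = 1/2, π_2 = 1/2

Solve πP = π with π_1 + π_2 = 1. From πP = π: π_1 · (1 − 2/3) + π_2 · 2/3 = π_1 ⇒ π_2 · 2/3 = π_1 · 2/3 ⇒ π_2/π_1 = (2/3)/(2/3) = 1. Together with π_1 + π_2 = 1:
  π_1 = (2/3)/(2/3 + 2/3) = (2/3)/(4/3) = 1/2,
  π_2 = (2/3)/(2/3 + 2/3) = (2/3)/(4/3) = 1/2.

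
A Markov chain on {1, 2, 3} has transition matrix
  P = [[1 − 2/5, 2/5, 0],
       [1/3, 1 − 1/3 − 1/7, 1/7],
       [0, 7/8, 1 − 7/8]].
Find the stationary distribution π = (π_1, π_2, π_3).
π = (245/587, 294/587, 48/587)

This is a birth-death chain on three states, which satisfies detailed balance: π_1 · P_{12} = π_2 · P_{21} and π_2 · P_{23} = π_3 · P_{32}.
From π_1 · 2/5 = π_2 · 1/3: π_2/π_1 = (2/5)/(1/3) = 6/5.
From π_2 · 1/7 = π_3 · 7/8: π_3/π_2 = (1/7)/(7/8) = 8/49.
Take π_1 proportional to 1; then unnormalized π = (1, 6/5, 48/245). Normalize by dividing by the sum 587/245:
  π = (245/587, 294/587, 48/587).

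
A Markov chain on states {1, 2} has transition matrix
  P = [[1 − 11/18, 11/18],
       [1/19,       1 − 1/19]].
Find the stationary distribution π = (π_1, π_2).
π_1 = 18/227, π_2 = 209/227

Solve πP = π with π_1 + π_2 = 1. From πP = π: π_1 · (1 − 11/18) + π_2 · 1/19 = π_1 ⇒ π_2 · 1/19 = π_1 · 11/18 ⇒ π_2/π_1 = (11/18)/(1/19) = 209/18. Together with π_1 + π_2 = 1:
  π_1 = (1/19)/(11/18 + 1/19) = (1/19)/(227/342) = 18/227,
  π_2 = (11/18)/(11/18 + 1/19) = (11/18)/(227/342) = 209/227.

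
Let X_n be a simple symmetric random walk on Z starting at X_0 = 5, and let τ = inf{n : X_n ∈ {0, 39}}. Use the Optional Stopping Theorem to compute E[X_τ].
E[X_τ] = 5

X_n is a martingale and τ is a bounded-mean stopping time (indeed τ is finite a.s. with bounded expectation since the walk is in a bounded region). By the OST, E[X_τ] = E[X_0] = 5. Equivalently: E[X_τ] = 39 · P(hit 39 first) + 0 · P(hit 0 first) = 39 · (5/39) = 5.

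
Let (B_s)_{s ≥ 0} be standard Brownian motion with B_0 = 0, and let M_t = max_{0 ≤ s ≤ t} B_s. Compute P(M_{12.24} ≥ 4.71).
P(M_{12.24} ≥ 4.71) = 2·P(B_{12.24} ≥ 4.71) = 2(1 − Φ(4.71/√12.24)) ≈ 0.1782

By the reflection principle for Brownian motion, P(M_t ≥ a) = 2 · P(B_t ≥ a) for a ≥ 0. Since B_t ~ N(0, t), P(B_t ≥ 4.71) = 1 − Φ(4.71/√t) = 1 − Φ(4.71/√12.24) = 1 − Φ(1.3463). So
  P(M_{12.24} ≥ 4.71) = 2(1 − Φ(1.3463)) ≈ 0.1782.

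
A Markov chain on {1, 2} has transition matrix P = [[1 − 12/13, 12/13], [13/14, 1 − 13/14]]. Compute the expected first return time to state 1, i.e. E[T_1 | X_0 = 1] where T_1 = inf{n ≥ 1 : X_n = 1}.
E[T_1 | X_0 = 1] = 1/π_1 = 337/169

For an irreducible recurrent Markov chain with stationary distribution π, E[T_i | X_0 = i] = 1/π_i (Kac's formula). Here π_1 = (13/14)/(12/13 + 13/14) = (13/14)/(337/182) = 169/337, so E[T_1 | X_0 = 1] = 1/π_1 = (12/13 + 13/14)/(13/14) = (337/182)/(13/14) = 337/169.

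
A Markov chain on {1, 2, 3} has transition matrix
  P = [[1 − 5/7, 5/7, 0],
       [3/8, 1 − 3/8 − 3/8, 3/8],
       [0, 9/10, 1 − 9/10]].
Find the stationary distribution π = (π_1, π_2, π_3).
π = (63/233, 120/233, 50/233)

This is a birth-death chain on three states, which satisfies detailed balance: π_1 · P_{12} = π_2 · P_{21} and π_2 · P_{23} = π_3 · P_{32}.
From π_1 · 5/7 = π_2 · 3/8: π_2/π_1 = (5/7)/(3/8) = 40/21.
From π_2 · 3/8 = π_3 · 9/10: π_3/π_2 = (3/8)/(9/10) = 5/12.
Take π_1 proportional to 1; then unnormalized π = (1, 40/21, 50/63). Normalize by dividing by the sum 233/63:
  π = (63/233, 120/233, 50/233).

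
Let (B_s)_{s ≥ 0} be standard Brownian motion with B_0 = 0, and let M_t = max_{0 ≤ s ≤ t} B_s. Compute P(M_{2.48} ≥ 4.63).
P(M_{2.48} ≥ 4.63) = 2·P(B_{2.48} ≥ 4.63) = 2(1 − Φ(4.63/√2.48)) ≈ 0.0033

By the reflection principle for Brownian motion, P(M_t ≥ a) = 2 · P(B_t ≥ a) for a ≥ 0. Since B_t ~ N(0, t), P(B_t ≥ 4.63) = 1 − Φ(4.63/√t) = 1 − Φ(4.63/√2.48) = 1 − Φ(2.9401). So
  P(M_{2.48} ≥ 4.63) = 2(1 − Φ(2.9401)) ≈ 0.0033.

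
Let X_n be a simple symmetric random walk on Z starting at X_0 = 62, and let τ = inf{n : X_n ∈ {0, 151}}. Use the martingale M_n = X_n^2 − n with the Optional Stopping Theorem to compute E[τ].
E[τ] = 5518

M_n = X_n^2 − n is a martingale (since E[X_{n+1}^2 | F_n] = X_n^2 + 1). By OST (τ has finite mean in a bounded region), E[M_τ] = E[M_0] = X_0^2 − 0 = 62^2 = 3844. Also E[M_τ] = E[X_τ^2] − E[τ]. The walk exits at 0 or 151, with P(hit 151 first) = 62/151, so E[X_τ^2] = 151^2 · 62/151 + 0 = 9362. Thus E[τ] = E[X_τ^2] − E[M_τ] = 9362 − 3844 = 5518 = 62(151 − 62) = 5518.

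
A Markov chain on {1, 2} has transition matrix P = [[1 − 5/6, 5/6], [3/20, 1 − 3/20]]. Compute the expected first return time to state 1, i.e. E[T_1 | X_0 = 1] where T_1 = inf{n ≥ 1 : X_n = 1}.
E[T_1 | X_0 = 1] = 1/π_1 = 59/9

For an irreducible recurrent Markov chain with stationary distribution π, E[T_i | X_0 = i] = 1/π_i (Kac's formula). Here π_1 = (3/20)/(5/6 + 3/20) = (3/20)/(59/60) = 9/59, so E[T_1 | X_0 = 1] = 1/π_1 = (5/6 + 3/20)/(3/20) = (59/60)/(3/20) = 59/9.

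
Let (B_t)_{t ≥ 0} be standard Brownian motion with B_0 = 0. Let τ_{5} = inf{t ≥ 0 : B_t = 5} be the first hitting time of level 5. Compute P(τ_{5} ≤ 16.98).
P(τ_{5} ≤ 16.98) = 2(1 − Φ(5/√16.98)) = 2(1 − Φ(1.2134)) ≈ 0.2250

By the reflection principle for standard BM, P(τ_b ≤ t) = 2 · P(B_t ≥ b). Since B_t ~ N(0, t), P(B_t ≥ 5) = 1 − Φ(5/√t) = 1 − Φ(5/√16.98) = 1 − Φ(1.2134) ≈ 0.11249. Doubling: P(τ_{5} ≤ 16.98) ≈ 2 · 0.11249 = 0.22498 ≈ 0.2250.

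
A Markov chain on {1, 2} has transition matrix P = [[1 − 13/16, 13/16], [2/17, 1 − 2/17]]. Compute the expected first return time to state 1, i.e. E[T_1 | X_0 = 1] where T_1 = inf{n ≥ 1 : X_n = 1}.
E[T_1 | X_0 = 1] = 1/π_1 = 253/32

For an irreducible recurrent Markov chain with stationary distribution π, E[T_i | X_0 = i] = 1/π_i (Kac's formula). Here π_1 = (2/17)/(13/16 + 2/17) = (2/17)/(253/272) = 32/253, so E[T_1 | X_0 = 1] = 1/π_1 = (13/16 + 2/17)/(2/17) = (253/272)/(2/17) = 253/32.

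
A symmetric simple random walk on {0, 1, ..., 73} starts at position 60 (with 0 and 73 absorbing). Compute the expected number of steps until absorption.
E[τ | X_0 = 60] = 780

Let v_k = E[τ | X_0 = k]. Boundary: v_0 = v_73 = 0. Recurrence: v_k = 1 + (v_{k-1} + v_{k+1})/2 for 1 ≤ k ≤ 72. The particular solution to v_k − (v_{k-1} + v_{k+1})/2 = 1 is v_k = −k^2. Adding homogeneous solution A + B k and matching boundaries gives v_k = k (73 − k). Substituting k = 60: v_60 = 60 · 13 = 780.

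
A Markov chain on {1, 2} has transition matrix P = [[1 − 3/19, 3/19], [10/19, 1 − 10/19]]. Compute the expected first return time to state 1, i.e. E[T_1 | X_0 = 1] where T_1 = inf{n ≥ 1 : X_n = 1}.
E[T_1 | X_0 = 1] = 1/π_1 = 13/10

For an irreducible recurrent Markov chain with stationary distribution π, E[T_i | X_0 = i] = 1/π_i (Kac's formula). Here π_1 = (10/19)/(3/19 + 10/19) = (10/19)/(13/19) = 10/13, so E[T_1 | X_0 = 1] = 1/π_1 = (3/19 + 10/19)/(10/19) = (13/19)/(10/19) = 13/10.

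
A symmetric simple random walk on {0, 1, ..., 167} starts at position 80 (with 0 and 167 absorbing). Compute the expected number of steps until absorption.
E[τ | X_0 = 80] = 6960

Let v_k = E[τ | X_0 = k]. Boundary: v_0 = v_167 = 0. Recurrence: v_k = 1 + (v_{k-1} + v_{k+1})/2 for 1 ≤ k ≤ 166. The particular solution to v_k − (v_{k-1} + v_{k+1})/2 = 1 is v_k = −k^2. Adding homogeneous solution A + B k and matching boundaries gives v_k = k (167 − k). Substituting k = 80: v_80 = 80 · 87 = 6960.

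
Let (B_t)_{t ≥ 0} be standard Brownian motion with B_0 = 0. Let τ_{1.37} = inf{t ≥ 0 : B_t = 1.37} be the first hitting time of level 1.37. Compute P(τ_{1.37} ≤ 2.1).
P(τ_{1.37} ≤ 2.1) = 2(1 − Φ(1.37/√2.1)) = 2(1 − Φ(0.9454)) ≈ 0.3445

By the reflection principle for standard BM, P(τ_b ≤ t) = 2 · P(B_t ≥ b). Since B_t ~ N(0, t), P(B_t ≥ 1.37) = 1 − Φ(1.37/√t) = 1 − Φ(1.37/√2.1) = 1 − Φ(0.9454) ≈ 0.17223. Doubling: P(τ_{1.37} ≤ 2.1) ≈ 2 · 0.17223 = 0.34446 ≈ 0.3445.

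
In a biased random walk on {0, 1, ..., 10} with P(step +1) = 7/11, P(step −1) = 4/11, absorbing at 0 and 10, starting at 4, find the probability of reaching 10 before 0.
P(hit 10 before 0) = (1 − (4/7)^4) / (1 − (4/7)^10) = 7647185/8528081

Let u_k denote P(reach 10 before 0 | start at k). Boundary: u_0 = 0, u_10 = 1. Recurrence: u_k = 7/11·u_{k+1} + 4/11·u_{k-1} for 1 ≤ k ≤ 9. Try u_k = A + B·r^k with r = q/p = (4/11)/(7/11) = 4/7. Substitution satisfies the recurrence; boundary conditions give:
  u_k = (1 − r^k) / (1 − r^N) = (1 − (4/7)^4) / (1 − (4/7)^10) = 7647185/8528081.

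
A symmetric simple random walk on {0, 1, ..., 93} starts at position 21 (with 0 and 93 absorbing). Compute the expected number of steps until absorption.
E[τ | X_0 = 21] = 1512

Let v_k = E[τ | X_0 = k]. Boundary: v_0 = v_93 = 0. Recurrence: v_k = 1 + (v_{k-1} + v_{k+1})/2 for 1 ≤ k ≤ 92. The particular solution to v_k − (v_{k-1} + v_{k+1})/2 = 1 is v_k = −k^2. Adding homogeneous solution A + B k and matching boundaries gives v_k = k (93 − k). Substituting k = 21: v_21 = 21 · 72 = 1512.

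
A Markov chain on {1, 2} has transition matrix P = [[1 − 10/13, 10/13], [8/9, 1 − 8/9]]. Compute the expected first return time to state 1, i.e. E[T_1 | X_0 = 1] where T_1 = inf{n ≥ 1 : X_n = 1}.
E[T_1 | X_0 = 1] = 1/π_1 = 97/52

For an irreducible recurrent Markov chain with stationary distribution π, E[T_i | X_0 = i] = 1/π_i (Kac's formula). Here π_1 = (8/9)/(10/13 + 8/9) = (8/9)/(194/117) = 52/97, so E[T_1 | X_0 = 1] = 1/π_1 = (10/13 + 8/9)/(8/9) = (194/117)/(8/9) = 97/52.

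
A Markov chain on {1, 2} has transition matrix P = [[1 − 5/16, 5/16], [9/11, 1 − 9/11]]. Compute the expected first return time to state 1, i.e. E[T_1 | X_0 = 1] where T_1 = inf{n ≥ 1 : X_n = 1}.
E[T_1 | X_0 = 1] = 1/π_1 = 199/144

For an irreducible recurrent Markov chain with stationary distribution π, E[T_i | X_0 = i] = 1/π_i (Kac's formula). Here π_1 = (9/11)/(5/16 + 9/11) = (9/11)/(199/176) = 144/199, so E[T_1 | X_0 = 1] = 1/π_1 = (5/16 + 9/11)/(9/11) = (199/176)/(9/11) = 199/144.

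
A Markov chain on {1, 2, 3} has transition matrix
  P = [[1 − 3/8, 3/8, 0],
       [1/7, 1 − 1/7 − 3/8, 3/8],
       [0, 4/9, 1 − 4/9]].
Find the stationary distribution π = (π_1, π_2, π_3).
π = (256/1495, 672/1495, 567/1495)

This is a birth-death chain on three states, which satisfies detailed balance: π_1 · P_{12} = π_2 · P_{21} and π_2 · P_{23} = π_3 · P_{32}.
From π_1 · 3/8 = π_2 · 1/7: π_2/π_1 = (3/8)/(1/7) = 21/8.
From π_2 · 3/8 = π_3 · 4/9: π_3/π_2 = (3/8)/(4/9) = 27/32.
Take π_1 proportional to 1; then unnormalized π = (1, 21/8, 567/256). Normalize by dividing by the sum 1495/256:
  π = (256/1495, 672/1495, 567/1495).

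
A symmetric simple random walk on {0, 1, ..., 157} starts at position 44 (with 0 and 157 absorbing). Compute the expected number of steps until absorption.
E[τ | X_0 = 44] = 4972

Let v_k = E[τ | X_0 = k]. Boundary: v_0 = v_157 = 0. Recurrence: v_k = 1 + (v_{k-1} + v_{k+1})/2 for 1 ≤ k ≤ 156. The particular solution to v_k − (v_{k-1} + v_{k+1})/2 = 1 is v_k = −k^2. Adding homogeneous solution A + B k and matching boundaries gives v_k = k (157 − k). Substituting k = 44: v_44 = 44 · 113 = 4972.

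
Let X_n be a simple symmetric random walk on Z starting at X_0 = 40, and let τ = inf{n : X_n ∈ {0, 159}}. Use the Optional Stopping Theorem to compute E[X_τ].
E[X_τ] = 40

X_n is a martingale and τ is a bounded-mean stopping time (indeed τ is finite a.s. with bounded expectation since the walk is in a bounded region). By the OST, E[X_τ] = E[X_0] = 40. Equivalently: E[X_τ] = 159 · P(hit 159 first) + 0 · P(hit 0 first) = 159 · (40/159) = 40.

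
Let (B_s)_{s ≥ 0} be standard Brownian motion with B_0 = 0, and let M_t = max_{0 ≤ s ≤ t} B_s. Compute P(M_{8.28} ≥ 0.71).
P(M_{8.28} ≥ 0.71) = 2·P(B_{8.28} ≥ 0.71) = 2(1 − Φ(0.71/√8.28)) ≈ 0.8051

By the reflection principle for Brownian motion, P(M_t ≥ a) = 2 · P(B_t ≥ a) for a ≥ 0. Since B_t ~ N(0, t), P(B_t ≥ 0.71) = 1 − Φ(0.71/√t) = 1 − Φ(0.71/√8.28) = 1 − Φ(0.2467). So
  P(M_{8.28} ≥ 0.71) = 2(1 − Φ(0.2467)) ≈ 0.8051.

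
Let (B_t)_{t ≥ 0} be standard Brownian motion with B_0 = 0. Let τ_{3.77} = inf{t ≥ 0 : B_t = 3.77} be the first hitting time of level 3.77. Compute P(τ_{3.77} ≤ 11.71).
P(τ_{3.77} ≤ 11.71) = 2(1 − Φ(3.77/√11.71)) = 2(1 − Φ(1.1017)) ≈ 0.2706

By the reflection principle for standard BM, P(τ_b ≤ t) = 2 · P(B_t ≥ b). Since B_t ~ N(0, t), P(B_t ≥ 3.77) = 1 − Φ(3.77/√t) = 1 − Φ(3.77/√11.71) = 1 − Φ(1.1017) ≈ 0.13530. Doubling: P(τ_{3.77} ≤ 11.71) ≈ 2 · 0.13530 = 0.27060 ≈ 0.2706.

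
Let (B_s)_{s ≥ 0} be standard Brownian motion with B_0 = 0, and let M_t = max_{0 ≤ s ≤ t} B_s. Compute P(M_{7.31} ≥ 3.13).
P(M_{7.31} ≥ 3.13) = 2·P(B_{7.31} ≥ 3.13) = 2(1 − Φ(3.13/√7.31)) ≈ 0.2470

By the reflection principle for Brownian motion, P(M_t ≥ a) = 2 · P(B_t ≥ a) for a ≥ 0. Since B_t ~ N(0, t), P(B_t ≥ 3.13) = 1 − Φ(3.13/√t) = 1 − Φ(3.13/√7.31) = 1 − Φ(1.1577). So
  P(M_{7.31} ≥ 3.13) = 2(1 − Φ(1.1577)) ≈ 0.2470.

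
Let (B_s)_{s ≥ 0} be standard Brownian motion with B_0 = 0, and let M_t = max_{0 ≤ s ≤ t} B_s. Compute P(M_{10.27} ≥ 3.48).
P(M_{10.27} ≥ 3.48) = 2·P(B_{10.27} ≥ 3.48) = 2(1 − Φ(3.48/√10.27)) ≈ 0.2775

By the reflection principle for Brownian motion, P(M_t ≥ a) = 2 · P(B_t ≥ a) for a ≥ 0. Since B_t ~ N(0, t), P(B_t ≥ 3.48) = 1 − Φ(3.48/√t) = 1 − Φ(3.48/√10.27) = 1 − Φ(1.0859). So
  P(M_{10.27} ≥ 3.48) = 2(1 − Φ(1.0859)) ≈ 0.2775.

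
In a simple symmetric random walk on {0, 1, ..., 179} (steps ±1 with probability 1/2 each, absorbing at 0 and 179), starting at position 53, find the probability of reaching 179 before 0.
P(hit 179 before 0) = 53/179

Let u_k = P(hit 179 before 0 | start at k). Then u_0 = 0, u_179 = 1, and u_k = u_{k-1}/2 + u_{k+1}/2 for 1 ≤ k ≤ 178. This harmonic recurrence is solved by u_k = k/179, giving u_53 = 53/179.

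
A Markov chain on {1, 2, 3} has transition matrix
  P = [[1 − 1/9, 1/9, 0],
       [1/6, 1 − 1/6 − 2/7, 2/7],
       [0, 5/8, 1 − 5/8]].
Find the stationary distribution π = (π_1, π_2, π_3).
π = (35/69, 70/207, 32/207)

This is a birth-death chain on three states, which satisfies detailed balance: π_1 · P_{12} = π_2 · P_{21} and π_2 · P_{23} = π_3 · P_{32}.
From π_1 · 1/9 = π_2 · 1/6: π_2/π_1 = (1/9)/(1/6) = 2/3.
From π_2 · 2/7 = π_3 · 5/8: π_3/π_2 = (2/7)/(5/8) = 16/35.
Take π_1 proportional to 1; then unnormalized π = (1, 2/3, 32/105). Normalize by dividing by the sum 69/35:
  π = (35/69, 70/207, 32/207).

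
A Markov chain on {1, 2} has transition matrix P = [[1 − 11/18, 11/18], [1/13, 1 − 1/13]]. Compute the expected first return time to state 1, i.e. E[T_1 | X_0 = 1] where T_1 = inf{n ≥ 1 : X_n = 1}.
E[T_1 | X_0 = 1] = 1/π_1 = 161/18

For an irreducible recurrent Markov chain with stationary distribution π, E[T_i | X_0 = i] = 1/π_i (Kac's formula). Here π_1 = (1/13)/(11/18 + 1/13) = (1/13)/(161/234) = 18/161, so E[T_1 | X_0 = 1] = 1/π_1 = (11/18 + 1/13)/(1/13) = (161/234)/(1/13) = 161/18.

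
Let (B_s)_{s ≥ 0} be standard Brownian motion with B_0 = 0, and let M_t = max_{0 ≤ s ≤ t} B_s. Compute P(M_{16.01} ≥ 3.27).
P(M_{16.01} ≥ 3.27) = 2·P(B_{16.01} ≥ 3.27) = 2(1 − Φ(3.27/√16.01)) ≈ 0.4138

By the reflection principle for Brownian motion, P(M_t ≥ a) = 2 · P(B_t ≥ a) for a ≥ 0. Since B_t ~ N(0, t), P(B_t ≥ 3.27) = 1 − Φ(3.27/√t) = 1 − Φ(3.27/√16.01) = 1 − Φ(0.8172). So
  P(M_{16.01} ≥ 3.27) = 2(1 − Φ(0.8172)) ≈ 0.4138.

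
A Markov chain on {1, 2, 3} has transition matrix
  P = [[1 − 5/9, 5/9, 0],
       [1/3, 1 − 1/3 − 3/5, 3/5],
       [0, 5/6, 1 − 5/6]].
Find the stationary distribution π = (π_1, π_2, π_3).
π = (15/58, 25/58, 9/29)

This is a birth-death chain on three states, which satisfies detailed balance: π_1 · P_{12} = π_2 · P_{21} and π_2 · P_{23} = π_3 · P_{32}.
From π_1 · 5/9 = π_2 · 1/3: π_2/π_1 = (5/9)/(1/3) = 5/3.
From π_2 · 3/5 = π_3 · 5/6: π_3/π_2 = (3/5)/(5/6) = 18/25.
Take π_1 proportional to 1; then unnormalized π = (1, 5/3, 6/5). Normalize by dividing by the sum 58/15:
  π = (15/58, 25/58, 9/29).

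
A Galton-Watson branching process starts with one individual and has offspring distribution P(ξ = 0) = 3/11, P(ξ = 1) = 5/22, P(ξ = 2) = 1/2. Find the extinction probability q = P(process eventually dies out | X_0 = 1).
q = 6/11

The pgf is f(s) = 3/11 + 5/22·s + 1/2·s². The extinction probability q is the smallest fixed point of f in [0, 1]. Setting s = f(s):
  1/2·s² + (5/22 − 1)·s + 3/11 = 0
  1/2·s² − (3/11 + 1/2)·s + 3/11 = 0
which factors as (s − 1)·(1/2·s − 3/11) = 0, giving roots s = 1 and s = (3/11)/(1/2) = 6/11.
Mean offspring μ = 5/22 + 2·1/2 = 27/22 > 1 (supercritical), so q < 1. The extinction probability is the smaller root: q = (3/11)/(1/2) = 6/11.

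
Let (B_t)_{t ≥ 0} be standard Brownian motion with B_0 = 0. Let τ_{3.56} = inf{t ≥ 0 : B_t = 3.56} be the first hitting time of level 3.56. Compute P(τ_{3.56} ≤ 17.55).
P(τ_{3.56} ≤ 17.55) = 2(1 − Φ(3.56/√17.55)) = 2(1 − Φ(0.8498)) ≈ 0.3954

By the reflection principle for standard BM, P(τ_b ≤ t) = 2 · P(B_t ≥ b). Since B_t ~ N(0, t), P(B_t ≥ 3.56) = 1 − Φ(3.56/√t) = 1 − Φ(3.56/√17.55) = 1 − Φ(0.8498) ≈ 0.19772. Doubling: P(τ_{3.56} ≤ 17.55) ≈ 2 · 0.19772 = 0.39544 ≈ 0.3954.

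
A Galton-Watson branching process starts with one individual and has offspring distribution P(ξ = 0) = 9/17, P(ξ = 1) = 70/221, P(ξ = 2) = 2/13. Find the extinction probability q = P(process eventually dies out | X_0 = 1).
q = 1

Mean offspring μ = 0·9/17 + 1·70/221 + 2·2/13 = 138/221 ≤ 1. For μ ≤ 1 with offspring not concentrated at 1, the Galton-Watson process goes extinct almost surely, so q = 1.
(Algebraic check: The pgf is f(s) = 9/17 + 70/221·s + 2/13·s². The extinction probability q is the smallest fixed point of f in [0, 1]. Setting s = f(s):
  2/13·s² + (70/221 − 1)·s + 9/17 = 0
  2/13·s² − (9/17 + 2/13)·s + 9/17 = 0
which factors as (s − 1)·(2/13·s − 9/17) = 0, giving roots s = 1 and s = (9/17)/(2/13) = 117/34. Since 117/34 ≥ 1, the smallest root in [0, 1] is s = 1.)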